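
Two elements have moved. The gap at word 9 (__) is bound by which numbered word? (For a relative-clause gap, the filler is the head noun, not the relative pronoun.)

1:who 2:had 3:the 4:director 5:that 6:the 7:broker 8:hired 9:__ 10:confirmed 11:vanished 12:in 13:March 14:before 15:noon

The marked gap is inside the relative clause, the direct object of "hired".
Its filler is the head noun "director" (via "that"), at word 4.
(The other dependency links word 1 to a gap after word 10.)

4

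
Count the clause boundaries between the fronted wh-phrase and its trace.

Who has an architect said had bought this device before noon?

"who" is extracted from the subject of "bought".
Boundaries crossed, outermost first: [Ø] — 1 in total.

1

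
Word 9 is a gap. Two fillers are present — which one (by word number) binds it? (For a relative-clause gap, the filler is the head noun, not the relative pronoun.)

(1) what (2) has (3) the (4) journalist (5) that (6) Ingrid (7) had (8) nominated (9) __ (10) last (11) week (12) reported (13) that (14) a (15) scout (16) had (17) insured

4

The marked gap is inside the relative clause, the direct object of "nominated".
Its filler is the head noun "journalist" (via "that"), at word 4.
(The other dependency links word 1 to a gap after word 17.)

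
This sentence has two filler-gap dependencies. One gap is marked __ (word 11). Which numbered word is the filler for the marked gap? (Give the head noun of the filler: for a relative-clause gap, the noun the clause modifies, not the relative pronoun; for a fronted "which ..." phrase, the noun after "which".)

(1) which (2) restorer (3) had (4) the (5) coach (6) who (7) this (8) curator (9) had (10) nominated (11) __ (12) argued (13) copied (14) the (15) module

5

The marked gap is inside the relative clause, the direct object of "nominated".
Its filler is the head noun "coach" (via "who"), at word 5.
(The other dependency links word 2 to a gap after word 12.)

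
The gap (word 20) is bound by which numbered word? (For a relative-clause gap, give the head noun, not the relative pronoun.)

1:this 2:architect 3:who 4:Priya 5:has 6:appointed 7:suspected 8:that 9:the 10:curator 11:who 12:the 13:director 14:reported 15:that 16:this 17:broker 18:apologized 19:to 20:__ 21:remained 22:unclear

10

The gap at 20 is the prepositional object of "apologized", inside a relative clause.
The relative pronoun is "who" (word 11); it is bound by the head noun immediately before it.
Its filler is the head noun "curator", at word 10.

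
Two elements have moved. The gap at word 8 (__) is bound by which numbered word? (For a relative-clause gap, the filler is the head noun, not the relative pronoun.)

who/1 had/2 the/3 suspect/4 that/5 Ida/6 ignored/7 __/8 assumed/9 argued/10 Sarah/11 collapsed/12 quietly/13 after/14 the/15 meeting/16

4

The marked gap is inside the relative clause, the direct object of "ignored".
Its filler is the head noun "suspect" (via "that"), at word 4.
(The other dependency links word 1 to a gap after word 9.)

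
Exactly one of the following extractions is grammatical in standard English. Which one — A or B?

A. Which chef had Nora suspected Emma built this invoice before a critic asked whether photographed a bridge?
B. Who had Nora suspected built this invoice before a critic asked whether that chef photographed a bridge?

In A, the wh-phrase is extracted from inside an adjunct island (introduced by "before"), which blocks movement.
In B, the extraction path crosses only that-complement boundaries, which are transparent.
So B is grammatical.

B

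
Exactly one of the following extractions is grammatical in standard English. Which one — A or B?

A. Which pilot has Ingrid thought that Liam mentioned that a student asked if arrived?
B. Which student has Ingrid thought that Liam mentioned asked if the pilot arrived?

In A, the wh-phrase is extracted from inside a wh-island (introduced by "if"), which blocks movement.
In B, the extraction path crosses only that-complement boundaries, which are transparent.
So B is grammatical.

B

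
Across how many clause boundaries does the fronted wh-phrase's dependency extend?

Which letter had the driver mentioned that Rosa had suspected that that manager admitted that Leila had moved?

3

"which letter" is extracted from the object of "moved".
Boundaries crossed, outermost first: [that], [that], [that] — 3 in total.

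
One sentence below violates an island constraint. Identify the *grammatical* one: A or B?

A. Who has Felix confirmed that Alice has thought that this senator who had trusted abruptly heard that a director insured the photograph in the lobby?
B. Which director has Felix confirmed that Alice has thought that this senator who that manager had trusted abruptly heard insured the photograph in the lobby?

In A, the wh-phrase is extracted from inside a complex-NP island (relative clause) (introduced by "who"), which blocks movement.
In B, the extraction path crosses only that-complement boundaries, which are transparent.
So B is grammatical.

B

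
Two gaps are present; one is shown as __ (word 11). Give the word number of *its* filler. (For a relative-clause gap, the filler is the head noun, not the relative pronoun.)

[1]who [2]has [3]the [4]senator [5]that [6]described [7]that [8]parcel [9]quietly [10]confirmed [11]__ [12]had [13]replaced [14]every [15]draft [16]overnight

The marked gap is the subject of "replaced".
Its filler is the fronted wh-phrase "who", at word 1.
(The other dependency links word 4 to a gap after word 5.)

1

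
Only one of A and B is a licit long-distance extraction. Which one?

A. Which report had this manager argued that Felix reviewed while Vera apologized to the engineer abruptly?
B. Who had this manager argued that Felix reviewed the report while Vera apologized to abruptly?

In B, the wh-phrase is extracted from inside an adjunct island (introduced by "while"), which blocks movement.
In A, the extraction path crosses only that-complement boundaries, which are transparent.
So A is grammatical.

A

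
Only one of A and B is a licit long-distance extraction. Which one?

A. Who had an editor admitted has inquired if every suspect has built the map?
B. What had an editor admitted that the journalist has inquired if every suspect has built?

A

In B, the wh-phrase is extracted from inside a wh-island (introduced by "if"), which blocks movement.
In A, the extraction path crosses only that-complement boundaries, which are transparent.
So A is grammatical.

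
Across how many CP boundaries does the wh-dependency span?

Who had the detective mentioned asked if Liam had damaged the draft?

"who" is extracted from the subject of "asked".
Boundaries crossed, outermost first: [Ø] — 1 in total.

1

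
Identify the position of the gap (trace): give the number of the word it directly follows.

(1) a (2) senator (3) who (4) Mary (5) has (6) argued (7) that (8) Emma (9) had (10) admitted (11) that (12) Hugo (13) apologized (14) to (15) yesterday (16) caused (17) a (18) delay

14

The displaced element is "a senator" (word 2).
It is linked across 2 clause boundaries (that → that).
It functions as the object of the preposition "to" of "apologized", so the gap sits immediately after word 14 ("to").
Base order: Mary has argued that Emma had admitted that Hugo apologized to a senator yesterday.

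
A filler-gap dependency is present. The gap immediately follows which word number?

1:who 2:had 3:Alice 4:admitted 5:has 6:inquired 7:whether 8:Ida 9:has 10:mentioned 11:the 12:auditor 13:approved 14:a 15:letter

4

The displaced element is "who" (word 1).
It is linked across 1 clause boundary (Ø).
It functions as the subject of "inquired", so the gap sits immediately after word 4 ("admitted").
Base order: Alice had admitted that who has inquired whether Ida has mentioned the auditor approved a letter.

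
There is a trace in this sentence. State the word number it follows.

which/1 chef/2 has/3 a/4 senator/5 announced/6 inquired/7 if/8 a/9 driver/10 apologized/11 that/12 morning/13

The displaced element is "which chef" (word 2).
It is linked across 1 clause boundary (Ø).
It functions as the subject of "inquired", so the gap sits immediately after word 6 ("announced").
Base order: A senator has announced that which chef inquired if a driver apologized that morning.

6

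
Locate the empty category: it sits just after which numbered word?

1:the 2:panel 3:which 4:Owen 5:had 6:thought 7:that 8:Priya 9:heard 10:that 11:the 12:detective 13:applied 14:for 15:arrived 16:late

14

The displaced element is "the panel" (word 2).
It is linked across 2 clause boundaries (that → that).
It functions as the object of the preposition "for" of "applied", so the gap sits immediately after word 14 ("for").
Base order: Owen had thought that Priya heard that the detective applied for the panel.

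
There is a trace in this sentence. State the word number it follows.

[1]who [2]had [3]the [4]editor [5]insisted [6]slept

5

The displaced element is "who" (word 1).
It is linked across 1 clause boundary (Ø).
It functions as the subject of "slept", so the gap sits immediately after word 5 ("insisted").
Base order: The editor had insisted who slept.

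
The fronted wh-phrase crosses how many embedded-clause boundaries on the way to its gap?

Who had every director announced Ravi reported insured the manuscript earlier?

"who" is extracted from the subject of "insured".
Boundaries crossed, outermost first: [Ø], [Ø] — 2 in total.

2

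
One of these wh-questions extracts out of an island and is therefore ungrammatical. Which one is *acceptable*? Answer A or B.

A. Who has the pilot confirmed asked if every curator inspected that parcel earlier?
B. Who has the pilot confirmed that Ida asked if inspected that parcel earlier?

A

In B, the wh-phrase is extracted from inside a wh-island (introduced by "if"), which blocks movement.
In A, the extraction path crosses only that-complement boundaries, which are transparent.
So A is grammatical.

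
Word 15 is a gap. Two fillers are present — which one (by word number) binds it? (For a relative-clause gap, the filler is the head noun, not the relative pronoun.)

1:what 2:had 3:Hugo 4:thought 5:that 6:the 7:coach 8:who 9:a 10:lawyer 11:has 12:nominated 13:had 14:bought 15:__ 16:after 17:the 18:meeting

The marked gap is the direct object of "bought".
Its filler is the fronted wh-phrase "what", at word 1.
(The other dependency links word 7 to a gap after word 12.)

1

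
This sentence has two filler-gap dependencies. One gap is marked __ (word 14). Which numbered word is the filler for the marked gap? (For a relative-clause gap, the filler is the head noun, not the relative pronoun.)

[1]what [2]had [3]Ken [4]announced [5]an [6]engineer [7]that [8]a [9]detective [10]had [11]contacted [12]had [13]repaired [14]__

1

The marked gap is the direct object of "repaired".
Its filler is the fronted wh-phrase "what", at word 1.
(The other dependency links word 6 to a gap after word 11.)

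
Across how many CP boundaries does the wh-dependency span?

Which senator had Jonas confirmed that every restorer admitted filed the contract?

"which senator" is extracted from the subject of "filed".
Boundaries crossed, outermost first: [that], [Ø] — 2 in total.

2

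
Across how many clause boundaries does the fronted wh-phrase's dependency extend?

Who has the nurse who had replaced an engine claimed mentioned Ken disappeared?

"who" is extracted from the subject of "mentioned".
Boundaries crossed, outermost first: [Ø] — 1 in total.

1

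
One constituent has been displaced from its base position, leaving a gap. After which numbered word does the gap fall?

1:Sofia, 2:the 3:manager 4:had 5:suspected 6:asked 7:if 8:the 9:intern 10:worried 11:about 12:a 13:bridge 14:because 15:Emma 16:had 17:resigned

5

The displaced element is "Sofia" (word 1).
It is linked across 1 clause boundary (Ø).
It functions as the subject of "asked", so the gap sits immediately after word 5 ("suspected").
Base order: The manager had suspected that Sofia asked if the intern worried about a bridge because Emma had resigned.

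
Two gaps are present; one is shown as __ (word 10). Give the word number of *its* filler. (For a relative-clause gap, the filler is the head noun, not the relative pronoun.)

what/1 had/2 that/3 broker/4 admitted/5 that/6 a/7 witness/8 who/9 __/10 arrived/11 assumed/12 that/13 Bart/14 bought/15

8

The marked gap is inside the relative clause, the subject of "arrived".
Its filler is the head noun "witness" (via "who"), at word 8.
(The other dependency links word 1 to a gap after word 15.)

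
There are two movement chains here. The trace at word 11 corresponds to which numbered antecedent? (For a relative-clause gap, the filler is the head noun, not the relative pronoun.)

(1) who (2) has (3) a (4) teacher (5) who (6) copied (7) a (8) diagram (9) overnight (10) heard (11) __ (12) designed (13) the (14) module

1

The marked gap is the subject of "designed".
Its filler is the fronted wh-phrase "who", at word 1.
(The other dependency links word 4 to a gap after word 5.)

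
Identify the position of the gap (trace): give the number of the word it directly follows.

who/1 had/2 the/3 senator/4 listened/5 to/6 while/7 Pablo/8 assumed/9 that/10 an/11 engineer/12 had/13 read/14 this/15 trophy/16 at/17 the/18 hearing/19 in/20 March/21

The displaced element is "who" (word 1).
It functions as the object of the preposition "to" of "listened", so the gap sits immediately after word 6 ("to").
Base order: The senator had listened to who while Pablo assumed that an engineer had read this trophy at the hearing in March.

6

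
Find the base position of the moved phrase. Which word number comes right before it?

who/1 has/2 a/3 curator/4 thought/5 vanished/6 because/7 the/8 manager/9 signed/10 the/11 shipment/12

The displaced element is "who" (word 1).
It is linked across 1 clause boundary (Ø).
It functions as the subject of "vanished", so the gap sits immediately after word 5 ("thought").
Base order: A curator has thought that who vanished because the manager signed the shipment.

5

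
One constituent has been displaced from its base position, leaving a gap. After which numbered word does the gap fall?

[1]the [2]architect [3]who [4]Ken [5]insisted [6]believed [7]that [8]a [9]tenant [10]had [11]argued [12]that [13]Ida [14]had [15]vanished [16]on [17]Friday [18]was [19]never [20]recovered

5

The displaced element is "the architect" (word 2).
It is linked across 1 clause boundary (Ø).
It functions as the subject of "believed", so the gap sits immediately after word 5 ("insisted").
Base order: Ken insisted that the architect believed that a tenant had argued that Ida had vanished on Friday.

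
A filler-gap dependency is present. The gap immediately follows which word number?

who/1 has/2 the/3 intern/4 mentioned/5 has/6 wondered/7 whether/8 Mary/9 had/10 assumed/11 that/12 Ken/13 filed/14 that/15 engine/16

The displaced element is "who" (word 1).
It is linked across 1 clause boundary (Ø).
It functions as the subject of "wondered", so the gap sits immediately after word 5 ("mentioned").
Base order: The intern has mentioned that who has wondered whether Mary had assumed that Ken filed that engine.

5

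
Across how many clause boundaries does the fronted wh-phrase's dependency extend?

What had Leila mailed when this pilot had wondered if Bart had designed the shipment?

"what" originates inside the matrix clause — no clause boundary is crossed.

0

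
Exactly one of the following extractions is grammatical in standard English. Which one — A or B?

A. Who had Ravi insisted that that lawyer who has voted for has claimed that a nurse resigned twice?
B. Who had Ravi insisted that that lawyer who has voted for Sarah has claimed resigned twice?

B

In A, the wh-phrase is extracted from inside a complex-NP island (relative clause) (introduced by "who"), which blocks movement.
In B, the extraction path crosses only that-complement boundaries, which are transparent.
So B is grammatical.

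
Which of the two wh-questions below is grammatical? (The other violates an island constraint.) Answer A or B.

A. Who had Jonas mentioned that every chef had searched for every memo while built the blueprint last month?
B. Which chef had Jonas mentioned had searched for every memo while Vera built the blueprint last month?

In A, the wh-phrase is extracted from inside an adjunct island (introduced by "while"), which blocks movement.
In B, the extraction path crosses only that-complement boundaries, which are transparent.
So B is grammatical.

B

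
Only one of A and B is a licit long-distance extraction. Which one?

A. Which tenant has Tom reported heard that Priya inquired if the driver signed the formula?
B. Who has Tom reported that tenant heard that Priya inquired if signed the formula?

In B, the wh-phrase is extracted from inside a wh-island (introduced by "if"), which blocks movement.
In A, the extraction path crosses only that-complement boundaries, which are transparent.
So A is grammatical.

A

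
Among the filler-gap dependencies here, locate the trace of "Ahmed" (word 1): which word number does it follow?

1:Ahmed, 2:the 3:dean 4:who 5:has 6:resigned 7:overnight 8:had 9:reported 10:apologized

9

The displaced element is "Ahmed" (word 1).
It is linked across 1 clause boundary (Ø).
It functions as the subject of "apologized", so the gap sits immediately after word 9 ("reported").
Base order: The dean who has resigned overnight had reported that Ahmed apologized.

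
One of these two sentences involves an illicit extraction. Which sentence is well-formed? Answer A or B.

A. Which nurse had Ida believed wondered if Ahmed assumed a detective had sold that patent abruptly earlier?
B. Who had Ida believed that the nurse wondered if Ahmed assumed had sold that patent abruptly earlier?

A

In B, the wh-phrase is extracted from inside a wh-island (introduced by "if"), which blocks movement.
In A, the extraction path crosses only that-complement boundaries, which are transparent.
So A is grammatical.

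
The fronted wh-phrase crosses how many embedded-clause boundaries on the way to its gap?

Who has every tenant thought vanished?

1

"who" is extracted from the subject of "vanished".
Boundaries crossed, outermost first: [Ø] — 1 in total.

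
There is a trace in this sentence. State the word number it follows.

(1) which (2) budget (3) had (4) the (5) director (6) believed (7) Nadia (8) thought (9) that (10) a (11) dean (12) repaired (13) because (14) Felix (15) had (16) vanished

12

The displaced element is "which budget" (word 2).
It is linked across 2 clause boundaries (Ø → that).
It functions as the direct object of "repaired", so the gap sits immediately after word 12 ("repaired").
Base order: The director had believed Nadia thought that a dean repaired which budget because Felix had vanished.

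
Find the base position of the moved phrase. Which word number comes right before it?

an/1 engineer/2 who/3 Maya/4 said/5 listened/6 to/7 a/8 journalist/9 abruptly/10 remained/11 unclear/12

5

The displaced element is "an engineer" (word 2).
It is linked across 1 clause boundary (Ø).
It functions as the subject of "listened", so the gap sits immediately after word 5 ("said").
Base order: Maya said an engineer listened to a journalist abruptly.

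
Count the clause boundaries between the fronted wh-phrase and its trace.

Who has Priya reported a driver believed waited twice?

"who" is extracted from the subject of "waited".
Boundaries crossed, outermost first: [Ø], [Ø] — 2 in total.

2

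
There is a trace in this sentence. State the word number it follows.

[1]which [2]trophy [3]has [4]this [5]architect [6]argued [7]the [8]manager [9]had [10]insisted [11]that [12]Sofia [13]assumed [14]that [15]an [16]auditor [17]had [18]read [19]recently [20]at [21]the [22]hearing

18

The displaced element is "which trophy" (word 2).
It is linked across 3 clause boundaries (Ø → that → that).
It functions as the direct object of "read", so the gap sits immediately after word 18 ("read").
Base order: This architect has argued the manager had insisted that Sofia assumed that an auditor had read which trophy recently at the hearing.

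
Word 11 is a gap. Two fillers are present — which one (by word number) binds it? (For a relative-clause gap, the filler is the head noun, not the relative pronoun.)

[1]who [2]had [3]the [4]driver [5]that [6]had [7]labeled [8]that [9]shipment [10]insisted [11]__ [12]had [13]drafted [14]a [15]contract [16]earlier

The marked gap is the subject of "drafted".
Its filler is the fronted wh-phrase "who", at word 1.
(The other dependency links word 4 to a gap after word 5.)

1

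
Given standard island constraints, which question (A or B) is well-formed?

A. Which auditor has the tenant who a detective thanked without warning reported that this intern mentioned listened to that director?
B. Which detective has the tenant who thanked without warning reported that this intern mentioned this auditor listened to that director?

A

In B, the wh-phrase is extracted from inside a complex-NP island (relative clause) (introduced by "who"), which blocks movement.
In A, the extraction path crosses only that-complement boundaries, which are transparent.
So A is grammatical.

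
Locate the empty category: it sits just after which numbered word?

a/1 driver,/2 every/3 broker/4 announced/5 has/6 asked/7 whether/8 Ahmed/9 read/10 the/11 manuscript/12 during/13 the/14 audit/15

5

The displaced element is "a driver" (word 2).
It is linked across 1 clause boundary (Ø).
It functions as the subject of "asked", so the gap sits immediately after word 5 ("announced").
Base order: Every broker announced a driver has asked whether Ahmed read the manuscript during the audit.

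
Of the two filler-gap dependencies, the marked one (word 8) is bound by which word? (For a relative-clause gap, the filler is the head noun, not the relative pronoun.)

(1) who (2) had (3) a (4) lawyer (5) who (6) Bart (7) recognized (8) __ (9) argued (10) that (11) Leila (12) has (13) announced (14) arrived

The marked gap is inside the relative clause, the direct object of "recognized".
Its filler is the head noun "lawyer" (via "who"), at word 4.
(The other dependency links word 1 to a gap after word 13.)

4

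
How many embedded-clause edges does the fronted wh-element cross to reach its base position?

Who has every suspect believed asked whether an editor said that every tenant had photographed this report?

1

"who" is extracted from the subject of "asked".
Boundaries crossed, outermost first: [Ø] — 1 in total.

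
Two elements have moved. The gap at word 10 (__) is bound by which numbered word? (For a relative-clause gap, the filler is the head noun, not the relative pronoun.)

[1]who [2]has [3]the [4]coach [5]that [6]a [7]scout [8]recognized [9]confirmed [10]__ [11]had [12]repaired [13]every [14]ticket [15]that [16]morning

The marked gap is the subject of "repaired".
Its filler is the fronted wh-phrase "who", at word 1.
(The other dependency links word 4 to a gap after word 8.)

1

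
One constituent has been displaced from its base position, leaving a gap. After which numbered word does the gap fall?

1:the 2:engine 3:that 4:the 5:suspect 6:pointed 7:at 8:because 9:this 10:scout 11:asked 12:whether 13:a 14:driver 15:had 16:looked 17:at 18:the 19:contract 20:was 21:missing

7

The displaced element is "the engine" (word 2).
It functions as the object of the preposition "at" of "pointed", so the gap sits immediately after word 7 ("at").
Base order: The suspect pointed at the engine because this scout asked whether a driver had looked at the contract.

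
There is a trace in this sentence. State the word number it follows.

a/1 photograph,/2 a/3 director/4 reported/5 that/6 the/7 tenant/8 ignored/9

9

The displaced element is "a photograph" (word 2).
It is linked across 1 clause boundary (that).
It functions as the direct object of "ignored", so the gap sits immediately after word 9 ("ignored").
Base order: A director reported that the tenant ignored a photograph.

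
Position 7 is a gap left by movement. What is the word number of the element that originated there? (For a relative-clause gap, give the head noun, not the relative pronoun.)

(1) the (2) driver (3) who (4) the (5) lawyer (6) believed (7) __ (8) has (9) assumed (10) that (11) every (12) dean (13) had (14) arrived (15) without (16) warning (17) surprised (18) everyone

2

The gap at 7 is the subject of "assumed", inside a relative clause.
The relative pronoun is "who" (word 3); it is bound by the head noun immediately before it.
Its filler is the head noun "driver", at word 2.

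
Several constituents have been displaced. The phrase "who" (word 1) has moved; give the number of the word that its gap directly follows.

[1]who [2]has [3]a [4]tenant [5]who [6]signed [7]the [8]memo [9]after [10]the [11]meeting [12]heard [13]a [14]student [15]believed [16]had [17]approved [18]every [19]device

15

The displaced element is "who" (word 1).
It is linked across 2 clause boundaries (Ø → Ø).
It functions as the subject of "approved", so the gap sits immediately after word 15 ("believed").
Base order: A tenant who signed the memo after the meeting has heard a student believed who had approved every device.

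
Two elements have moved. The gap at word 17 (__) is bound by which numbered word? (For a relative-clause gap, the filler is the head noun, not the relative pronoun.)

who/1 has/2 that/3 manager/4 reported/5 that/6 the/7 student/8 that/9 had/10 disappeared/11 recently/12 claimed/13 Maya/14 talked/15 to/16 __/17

The marked gap is the object of the preposition "to" of "talked".
Its filler is the fronted wh-phrase "who", at word 1.
(The other dependency links word 8 to a gap after word 9.)

1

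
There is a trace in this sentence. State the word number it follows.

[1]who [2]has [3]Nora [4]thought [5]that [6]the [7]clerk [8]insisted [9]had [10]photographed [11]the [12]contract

The displaced element is "who" (word 1).
It is linked across 2 clause boundaries (that → Ø).
It functions as the subject of "photographed", so the gap sits immediately after word 8 ("insisted").
Base order: Nora has thought that the clerk insisted that who had photographed the contract.

8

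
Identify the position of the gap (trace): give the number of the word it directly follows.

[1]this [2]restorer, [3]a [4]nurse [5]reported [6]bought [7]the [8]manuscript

5

The displaced element is "this restorer" (word 2).
It is linked across 1 clause boundary (Ø).
It functions as the subject of "bought", so the gap sits immediately after word 5 ("reported").
Base order: A nurse reported that this restorer bought the manuscript.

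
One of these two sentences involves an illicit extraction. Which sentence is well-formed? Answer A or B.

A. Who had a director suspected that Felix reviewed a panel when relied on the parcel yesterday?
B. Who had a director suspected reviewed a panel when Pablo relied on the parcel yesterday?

In A, the wh-phrase is extracted from inside an adjunct island (introduced by "when"), which blocks movement.
In B, the extraction path crosses only that-complement boundaries, which are transparent.
So B is grammatical.

B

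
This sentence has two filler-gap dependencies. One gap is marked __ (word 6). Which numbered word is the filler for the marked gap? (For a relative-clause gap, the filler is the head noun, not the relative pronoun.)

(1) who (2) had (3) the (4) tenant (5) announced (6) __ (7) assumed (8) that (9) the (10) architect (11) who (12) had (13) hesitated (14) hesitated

The marked gap is the subject of "assumed".
Its filler is the fronted wh-phrase "who", at word 1.
(The other dependency links word 10 to a gap after word 11.)

1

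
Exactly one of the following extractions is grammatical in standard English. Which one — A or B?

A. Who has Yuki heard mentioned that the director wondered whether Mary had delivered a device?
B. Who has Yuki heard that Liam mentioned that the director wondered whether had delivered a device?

A

In B, the wh-phrase is extracted from inside a wh-island (introduced by "whether"), which blocks movement.
In A, the extraction path crosses only that-complement boundaries, which are transparent.
So A is grammatical.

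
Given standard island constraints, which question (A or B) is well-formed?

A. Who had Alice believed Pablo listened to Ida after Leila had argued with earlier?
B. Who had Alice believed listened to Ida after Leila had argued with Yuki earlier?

B

In A, the wh-phrase is extracted from inside an adjunct island (introduced by "after"), which blocks movement.
In B, the extraction path crosses only that-complement boundaries, which are transparent.
So B is grammatical.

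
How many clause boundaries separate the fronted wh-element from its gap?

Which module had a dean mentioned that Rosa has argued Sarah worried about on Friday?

"which module" is extracted from the PP object of "worried".
Boundaries crossed, outermost first: [that], [Ø] — 2 in total.

2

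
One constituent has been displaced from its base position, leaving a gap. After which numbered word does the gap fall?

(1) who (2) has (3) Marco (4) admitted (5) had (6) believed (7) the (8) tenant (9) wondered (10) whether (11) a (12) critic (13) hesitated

The displaced element is "who" (word 1).
It is linked across 1 clause boundary (Ø).
It functions as the subject of "believed", so the gap sits immediately after word 4 ("admitted").
Base order: Marco has admitted that who had believed the tenant wondered whether a critic hesitated.

4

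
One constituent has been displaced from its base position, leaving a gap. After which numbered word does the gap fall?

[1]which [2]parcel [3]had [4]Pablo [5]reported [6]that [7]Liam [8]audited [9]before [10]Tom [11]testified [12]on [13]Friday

The displaced element is "which parcel" (word 2).
It is linked across 1 clause boundary (that).
It functions as the direct object of "audited", so the gap sits immediately after word 8 ("audited").
Base order: Pablo had reported that Liam audited which parcel before Tom testified on Friday.

8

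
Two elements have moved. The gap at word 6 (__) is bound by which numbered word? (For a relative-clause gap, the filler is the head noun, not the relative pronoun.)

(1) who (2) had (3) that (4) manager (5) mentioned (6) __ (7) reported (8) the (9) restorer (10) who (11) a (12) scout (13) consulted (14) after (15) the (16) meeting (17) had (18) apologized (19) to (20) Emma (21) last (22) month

1

The marked gap is the subject of "reported".
Its filler is the fronted wh-phrase "who", at word 1.
(The other dependency links word 9 to a gap after word 13.)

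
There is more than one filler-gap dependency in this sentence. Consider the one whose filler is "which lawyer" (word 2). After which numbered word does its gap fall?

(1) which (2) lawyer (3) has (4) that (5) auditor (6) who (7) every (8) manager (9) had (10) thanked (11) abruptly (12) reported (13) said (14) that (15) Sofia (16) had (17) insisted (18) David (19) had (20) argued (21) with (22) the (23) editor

The displaced element is "which lawyer" (word 2).
It is linked across 1 clause boundary (Ø).
It functions as the subject of "said", so the gap sits immediately after word 12 ("reported").
Base order: That auditor who every manager had thanked abruptly has reported that which lawyer said that Sofia had insisted David had argued with the editor.

12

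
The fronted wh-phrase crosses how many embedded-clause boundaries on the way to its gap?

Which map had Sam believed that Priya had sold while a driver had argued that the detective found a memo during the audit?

1

"which map" is extracted from the object of "sold".
Boundaries crossed, outermost first: [that] — 1 in total.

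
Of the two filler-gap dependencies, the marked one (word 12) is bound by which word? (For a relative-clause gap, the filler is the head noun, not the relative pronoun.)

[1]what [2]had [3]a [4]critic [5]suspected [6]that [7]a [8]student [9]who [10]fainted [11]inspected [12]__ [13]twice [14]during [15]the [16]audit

1

The marked gap is the direct object of "inspected".
Its filler is the fronted wh-phrase "what", at word 1.
(The other dependency links word 8 to a gap after word 9.)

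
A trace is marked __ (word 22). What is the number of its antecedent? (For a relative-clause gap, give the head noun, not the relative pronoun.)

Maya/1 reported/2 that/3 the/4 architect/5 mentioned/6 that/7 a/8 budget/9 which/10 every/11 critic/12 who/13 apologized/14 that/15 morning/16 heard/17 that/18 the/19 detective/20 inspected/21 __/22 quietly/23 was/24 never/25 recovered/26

The gap at 22 is the object of "inspected", inside a relative clause.
The relative pronoun is "which" (word 10); it is bound by the head noun immediately before it.
Its filler is the head noun "budget", at word 9.

9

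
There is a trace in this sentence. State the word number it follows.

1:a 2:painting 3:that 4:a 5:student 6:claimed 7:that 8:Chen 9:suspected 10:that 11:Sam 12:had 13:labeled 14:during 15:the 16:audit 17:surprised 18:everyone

The displaced element is "a painting" (word 2).
It is linked across 2 clause boundaries (that → that).
It functions as the direct object of "labeled", so the gap sits immediately after word 13 ("labeled").
Base order: A student claimed that Chen suspected that Sam had labeled a painting during the audit.

13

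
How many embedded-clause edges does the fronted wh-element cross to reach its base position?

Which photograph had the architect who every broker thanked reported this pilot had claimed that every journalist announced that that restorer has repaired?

"which photograph" is extracted from the object of "repaired".
Boundaries crossed, outermost first: [Ø], [that], [that] — 3 in total.

3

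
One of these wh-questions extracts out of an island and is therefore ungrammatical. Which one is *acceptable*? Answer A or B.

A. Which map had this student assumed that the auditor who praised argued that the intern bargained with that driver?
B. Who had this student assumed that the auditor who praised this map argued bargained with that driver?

In A, the wh-phrase is extracted from inside a complex-NP island (relative clause) (introduced by "who"), which blocks movement.
In B, the extraction path crosses only that-complement boundaries, which are transparent.
So B is grammatical.

B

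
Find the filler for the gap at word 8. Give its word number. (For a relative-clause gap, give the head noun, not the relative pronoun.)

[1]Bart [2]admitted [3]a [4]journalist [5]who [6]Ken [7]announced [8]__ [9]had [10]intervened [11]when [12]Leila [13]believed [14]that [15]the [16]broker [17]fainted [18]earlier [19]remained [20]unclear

4

The gap at 8 is the subject of "intervened", inside a relative clause.
The relative pronoun is "who" (word 5); it is bound by the head noun immediately before it.
Its filler is the head noun "journalist", at word 4.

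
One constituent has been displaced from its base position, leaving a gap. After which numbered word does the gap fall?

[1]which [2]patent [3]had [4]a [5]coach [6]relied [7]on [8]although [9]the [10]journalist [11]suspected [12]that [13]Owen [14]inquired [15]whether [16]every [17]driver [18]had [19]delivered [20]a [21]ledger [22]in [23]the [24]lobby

7

The displaced element is "which patent" (word 2).
It functions as the object of the preposition "on" of "relied", so the gap sits immediately after word 7 ("on").
Base order: A coach had relied on which patent although the journalist suspected that Owen inquired whether every driver had delivered a ledger in the lobby.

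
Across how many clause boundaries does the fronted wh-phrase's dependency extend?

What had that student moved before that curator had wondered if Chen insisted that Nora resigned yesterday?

"what" originates inside the matrix clause — no clause boundary is crossed.

0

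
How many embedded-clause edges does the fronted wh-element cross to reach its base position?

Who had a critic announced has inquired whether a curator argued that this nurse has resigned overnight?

"who" is extracted from the subject of "inquired".
Boundaries crossed, outermost first: [Ø] — 1 in total.

1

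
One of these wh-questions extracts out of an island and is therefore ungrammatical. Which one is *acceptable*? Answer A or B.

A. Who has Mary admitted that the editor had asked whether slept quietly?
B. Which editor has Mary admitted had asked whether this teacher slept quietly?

In A, the wh-phrase is extracted from inside a wh-island (introduced by "whether"), which blocks movement.
In B, the extraction path crosses only that-complement boundaries, which are transparent.
So B is grammatical.

B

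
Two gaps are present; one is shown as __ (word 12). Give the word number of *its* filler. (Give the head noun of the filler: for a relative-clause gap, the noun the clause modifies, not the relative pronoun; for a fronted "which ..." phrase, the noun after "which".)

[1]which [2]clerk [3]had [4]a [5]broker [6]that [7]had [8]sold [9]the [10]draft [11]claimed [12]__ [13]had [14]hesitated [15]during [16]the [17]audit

The marked gap is the subject of "hesitated".
Its filler is the fronted wh-phrase "which clerk", at word 2.
(The other dependency links word 5 to a gap after word 6.)

2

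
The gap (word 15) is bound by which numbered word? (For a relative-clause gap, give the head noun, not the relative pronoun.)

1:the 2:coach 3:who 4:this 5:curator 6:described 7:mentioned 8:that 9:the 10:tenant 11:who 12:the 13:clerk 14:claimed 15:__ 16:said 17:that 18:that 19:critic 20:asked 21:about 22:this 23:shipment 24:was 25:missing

The gap at 15 is the subject of "said", inside a relative clause.
The relative pronoun is "who" (word 11); it is bound by the head noun immediately before it.
Its filler is the head noun "tenant", at word 10.

10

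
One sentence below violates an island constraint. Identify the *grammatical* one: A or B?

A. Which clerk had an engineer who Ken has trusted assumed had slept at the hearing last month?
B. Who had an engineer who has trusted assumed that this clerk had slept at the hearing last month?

In B, the wh-phrase is extracted from inside a complex-NP island (relative clause) (introduced by "who"), which blocks movement.
In A, the extraction path crosses only that-complement boundaries, which are transparent.
So A is grammatical.

A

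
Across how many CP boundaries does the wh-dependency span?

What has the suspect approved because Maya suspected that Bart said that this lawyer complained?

"what" originates inside the matrix clause — no clause boundary is crossed.

0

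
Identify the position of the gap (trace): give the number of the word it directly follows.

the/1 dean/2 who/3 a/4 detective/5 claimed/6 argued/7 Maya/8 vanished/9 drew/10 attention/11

The displaced element is "the dean" (word 2).
It is linked across 1 clause boundary (Ø).
It functions as the subject of "argued", so the gap sits immediately after word 6 ("claimed").
Base order: A detective claimed the dean argued Maya vanished.

6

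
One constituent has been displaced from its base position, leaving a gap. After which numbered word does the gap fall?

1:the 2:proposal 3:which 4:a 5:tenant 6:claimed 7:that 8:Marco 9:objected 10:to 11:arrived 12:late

10

The displaced element is "the proposal" (word 2).
It is linked across 1 clause boundary (that).
It functions as the object of the preposition "to" of "objected", so the gap sits immediately after word 10 ("to").
Base order: A tenant claimed that Marco objected to the proposal.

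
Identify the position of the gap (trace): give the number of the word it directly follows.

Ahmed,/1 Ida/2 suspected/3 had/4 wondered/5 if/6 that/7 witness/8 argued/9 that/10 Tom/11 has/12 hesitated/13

3

The displaced element is "Ahmed" (word 1).
It is linked across 1 clause boundary (Ø).
It functions as the subject of "wondered", so the gap sits immediately after word 3 ("suspected").
Base order: Ida suspected Ahmed had wondered if that witness argued that Tom has hesitated.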